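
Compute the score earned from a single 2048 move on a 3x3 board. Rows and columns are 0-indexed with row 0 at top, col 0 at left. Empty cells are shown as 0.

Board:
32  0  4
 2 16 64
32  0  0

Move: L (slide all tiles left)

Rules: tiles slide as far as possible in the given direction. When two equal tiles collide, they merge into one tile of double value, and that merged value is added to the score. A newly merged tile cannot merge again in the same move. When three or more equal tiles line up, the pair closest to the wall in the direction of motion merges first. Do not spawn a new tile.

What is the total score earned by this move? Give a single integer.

Answer: 0

Derivation:
Slide left:
row 0: [32, 0, 4] -> [32, 4, 0]  score +0 (running 0)
row 1: [2, 16, 64] -> [2, 16, 64]  score +0 (running 0)
row 2: [32, 0, 0] -> [32, 0, 0]  score +0 (running 0)
Board after move:
32  4  0
 2 16 64
32  0  0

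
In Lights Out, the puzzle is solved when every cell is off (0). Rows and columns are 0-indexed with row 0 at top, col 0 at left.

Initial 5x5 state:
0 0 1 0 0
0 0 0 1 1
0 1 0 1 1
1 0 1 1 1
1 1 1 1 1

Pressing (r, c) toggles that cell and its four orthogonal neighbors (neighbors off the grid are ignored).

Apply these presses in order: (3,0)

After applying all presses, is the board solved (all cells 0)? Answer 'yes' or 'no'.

Answer: no

Derivation:
After press 1 at (3,0):
0 0 1 0 0
0 0 0 1 1
1 1 0 1 1
0 1 1 1 1
0 1 1 1 1

Lights still on: 15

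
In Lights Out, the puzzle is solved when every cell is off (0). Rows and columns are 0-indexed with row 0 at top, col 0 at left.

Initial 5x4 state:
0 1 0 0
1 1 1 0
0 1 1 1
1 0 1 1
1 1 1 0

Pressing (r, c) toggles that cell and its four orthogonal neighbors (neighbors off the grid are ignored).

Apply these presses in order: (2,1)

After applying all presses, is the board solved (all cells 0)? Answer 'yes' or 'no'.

After press 1 at (2,1):
0 1 0 0
1 0 1 0
1 0 0 1
1 1 1 1
1 1 1 0

Lights still on: 12

Answer: no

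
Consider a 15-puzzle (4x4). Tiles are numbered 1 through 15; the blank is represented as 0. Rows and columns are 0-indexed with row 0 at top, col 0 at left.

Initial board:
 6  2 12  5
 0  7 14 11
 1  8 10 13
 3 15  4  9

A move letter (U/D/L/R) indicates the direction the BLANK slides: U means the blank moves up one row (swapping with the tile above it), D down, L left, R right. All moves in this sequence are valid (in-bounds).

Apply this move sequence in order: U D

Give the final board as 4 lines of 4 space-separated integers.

Answer:  6  2 12  5
 0  7 14 11
 1  8 10 13
 3 15  4  9

Derivation:
After move 1 (U):
 0  2 12  5
 6  7 14 11
 1  8 10 13
 3 15  4  9

After move 2 (D):
 6  2 12  5
 0  7 14 11
 1  8 10 13
 3 15  4  9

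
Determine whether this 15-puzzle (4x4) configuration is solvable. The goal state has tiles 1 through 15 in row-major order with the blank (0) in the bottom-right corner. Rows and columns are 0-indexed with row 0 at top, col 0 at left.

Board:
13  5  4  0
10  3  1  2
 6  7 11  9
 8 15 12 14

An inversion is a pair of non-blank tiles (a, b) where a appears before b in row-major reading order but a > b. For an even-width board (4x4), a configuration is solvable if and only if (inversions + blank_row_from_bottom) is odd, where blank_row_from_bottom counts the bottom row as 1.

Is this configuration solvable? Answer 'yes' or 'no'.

Answer: yes

Derivation:
Inversions: 33
Blank is in row 0 (0-indexed from top), which is row 4 counting from the bottom (bottom = 1).
33 + 4 = 37, which is odd, so the puzzle is solvable.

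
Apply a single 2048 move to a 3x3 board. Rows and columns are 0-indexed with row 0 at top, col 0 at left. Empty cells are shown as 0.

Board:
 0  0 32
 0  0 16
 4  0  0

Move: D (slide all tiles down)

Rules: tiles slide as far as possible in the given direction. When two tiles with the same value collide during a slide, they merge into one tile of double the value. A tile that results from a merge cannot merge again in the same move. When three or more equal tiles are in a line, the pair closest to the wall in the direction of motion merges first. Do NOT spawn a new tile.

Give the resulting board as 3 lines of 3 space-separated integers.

Answer:  0  0  0
 0  0 32
 4  0 16

Derivation:
Slide down:
col 0: [0, 0, 4] -> [0, 0, 4]
col 1: [0, 0, 0] -> [0, 0, 0]
col 2: [32, 16, 0] -> [0, 32, 16]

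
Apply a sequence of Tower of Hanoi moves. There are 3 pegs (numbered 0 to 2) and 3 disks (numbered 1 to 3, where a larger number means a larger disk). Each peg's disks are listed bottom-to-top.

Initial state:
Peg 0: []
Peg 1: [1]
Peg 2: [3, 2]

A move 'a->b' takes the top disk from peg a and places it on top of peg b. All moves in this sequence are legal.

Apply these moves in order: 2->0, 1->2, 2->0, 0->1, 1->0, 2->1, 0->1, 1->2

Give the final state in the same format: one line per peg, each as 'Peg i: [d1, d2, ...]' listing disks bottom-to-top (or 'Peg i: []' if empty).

After move 1 (2->0):
Peg 0: [2]
Peg 1: [1]
Peg 2: [3]

After move 2 (1->2):
Peg 0: [2]
Peg 1: []
Peg 2: [3, 1]

After move 3 (2->0):
Peg 0: [2, 1]
Peg 1: []
Peg 2: [3]

After move 4 (0->1):
Peg 0: [2]
Peg 1: [1]
Peg 2: [3]

After move 5 (1->0):
Peg 0: [2, 1]
Peg 1: []
Peg 2: [3]

After move 6 (2->1):
Peg 0: [2, 1]
Peg 1: [3]
Peg 2: []

After move 7 (0->1):
Peg 0: [2]
Peg 1: [3, 1]
Peg 2: []

After move 8 (1->2):
Peg 0: [2]
Peg 1: [3]
Peg 2: [1]

Answer: Peg 0: [2]
Peg 1: [3]
Peg 2: [1]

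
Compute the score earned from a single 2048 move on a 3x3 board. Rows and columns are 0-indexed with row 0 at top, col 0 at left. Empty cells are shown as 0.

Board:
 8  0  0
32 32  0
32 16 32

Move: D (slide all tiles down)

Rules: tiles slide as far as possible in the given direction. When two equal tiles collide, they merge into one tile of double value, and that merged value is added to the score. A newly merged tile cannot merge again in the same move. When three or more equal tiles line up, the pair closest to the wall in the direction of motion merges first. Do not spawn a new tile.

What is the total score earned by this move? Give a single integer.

Answer: 64

Derivation:
Slide down:
col 0: [8, 32, 32] -> [0, 8, 64]  score +64 (running 64)
col 1: [0, 32, 16] -> [0, 32, 16]  score +0 (running 64)
col 2: [0, 0, 32] -> [0, 0, 32]  score +0 (running 64)
Board after move:
 0  0  0
 8 32  0
64 16 32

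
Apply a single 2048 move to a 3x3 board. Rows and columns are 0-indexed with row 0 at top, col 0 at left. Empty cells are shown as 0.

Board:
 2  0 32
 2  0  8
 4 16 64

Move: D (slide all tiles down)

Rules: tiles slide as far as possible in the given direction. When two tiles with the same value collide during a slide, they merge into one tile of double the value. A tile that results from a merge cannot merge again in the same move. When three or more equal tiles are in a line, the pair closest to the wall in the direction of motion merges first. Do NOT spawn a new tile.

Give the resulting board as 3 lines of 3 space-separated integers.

Answer:  0  0 32
 4  0  8
 4 16 64

Derivation:
Slide down:
col 0: [2, 2, 4] -> [0, 4, 4]
col 1: [0, 0, 16] -> [0, 0, 16]
col 2: [32, 8, 64] -> [32, 8, 64]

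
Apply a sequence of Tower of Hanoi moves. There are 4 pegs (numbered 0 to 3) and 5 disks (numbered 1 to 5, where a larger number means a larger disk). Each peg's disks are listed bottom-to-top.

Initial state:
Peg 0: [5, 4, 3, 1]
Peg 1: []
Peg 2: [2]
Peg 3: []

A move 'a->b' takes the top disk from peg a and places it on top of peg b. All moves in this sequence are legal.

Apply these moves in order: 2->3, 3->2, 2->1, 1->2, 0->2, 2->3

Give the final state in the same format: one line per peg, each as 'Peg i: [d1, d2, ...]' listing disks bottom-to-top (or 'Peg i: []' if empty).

Answer: Peg 0: [5, 4, 3]
Peg 1: []
Peg 2: [2]
Peg 3: [1]

Derivation:
After move 1 (2->3):
Peg 0: [5, 4, 3, 1]
Peg 1: []
Peg 2: []
Peg 3: [2]

After move 2 (3->2):
Peg 0: [5, 4, 3, 1]
Peg 1: []
Peg 2: [2]
Peg 3: []

After move 3 (2->1):
Peg 0: [5, 4, 3, 1]
Peg 1: [2]
Peg 2: []
Peg 3: []

After move 4 (1->2):
Peg 0: [5, 4, 3, 1]
Peg 1: []
Peg 2: [2]
Peg 3: []

After move 5 (0->2):
Peg 0: [5, 4, 3]
Peg 1: []
Peg 2: [2, 1]
Peg 3: []

After move 6 (2->3):
Peg 0: [5, 4, 3]
Peg 1: []
Peg 2: [2]
Peg 3: [1]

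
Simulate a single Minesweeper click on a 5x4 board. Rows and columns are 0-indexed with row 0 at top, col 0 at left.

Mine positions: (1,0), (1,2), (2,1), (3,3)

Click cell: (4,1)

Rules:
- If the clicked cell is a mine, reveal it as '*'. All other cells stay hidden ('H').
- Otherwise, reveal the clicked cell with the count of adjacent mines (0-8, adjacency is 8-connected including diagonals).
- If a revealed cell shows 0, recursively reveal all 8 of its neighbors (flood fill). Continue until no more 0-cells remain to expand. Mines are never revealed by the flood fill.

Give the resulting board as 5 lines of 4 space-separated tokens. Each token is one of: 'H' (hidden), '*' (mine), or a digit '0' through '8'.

H H H H
H H H H
H H H H
1 1 2 H
0 0 1 H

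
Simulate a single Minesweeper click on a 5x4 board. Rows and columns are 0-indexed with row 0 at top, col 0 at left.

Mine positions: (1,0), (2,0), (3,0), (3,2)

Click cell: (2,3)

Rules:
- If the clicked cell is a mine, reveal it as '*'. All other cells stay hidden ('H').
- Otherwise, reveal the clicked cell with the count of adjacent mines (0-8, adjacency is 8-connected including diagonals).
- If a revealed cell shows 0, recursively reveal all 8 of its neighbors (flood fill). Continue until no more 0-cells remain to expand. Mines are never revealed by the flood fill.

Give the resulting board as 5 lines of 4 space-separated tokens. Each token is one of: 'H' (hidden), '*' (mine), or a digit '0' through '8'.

H H H H
H H H H
H H H 1
H H H H
H H H H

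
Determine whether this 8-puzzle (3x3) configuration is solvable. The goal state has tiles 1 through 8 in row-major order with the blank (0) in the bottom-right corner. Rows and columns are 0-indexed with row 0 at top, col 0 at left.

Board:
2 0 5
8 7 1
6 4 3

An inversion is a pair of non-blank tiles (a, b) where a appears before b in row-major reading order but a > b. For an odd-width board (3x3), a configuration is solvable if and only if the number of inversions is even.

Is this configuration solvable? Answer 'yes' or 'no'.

Answer: yes

Derivation:
Inversions (pairs i<j in row-major order where tile[i] > tile[j] > 0): 16
16 is even, so the puzzle is solvable.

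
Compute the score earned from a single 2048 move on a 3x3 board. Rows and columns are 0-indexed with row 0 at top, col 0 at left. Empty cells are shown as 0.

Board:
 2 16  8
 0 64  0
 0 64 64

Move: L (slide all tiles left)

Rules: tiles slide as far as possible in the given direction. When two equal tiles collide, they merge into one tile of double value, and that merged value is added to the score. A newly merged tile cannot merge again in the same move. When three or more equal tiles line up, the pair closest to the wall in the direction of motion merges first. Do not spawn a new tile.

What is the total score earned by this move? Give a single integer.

Answer: 128

Derivation:
Slide left:
row 0: [2, 16, 8] -> [2, 16, 8]  score +0 (running 0)
row 1: [0, 64, 0] -> [64, 0, 0]  score +0 (running 0)
row 2: [0, 64, 64] -> [128, 0, 0]  score +128 (running 128)
Board after move:
  2  16   8
 64   0   0
128   0   0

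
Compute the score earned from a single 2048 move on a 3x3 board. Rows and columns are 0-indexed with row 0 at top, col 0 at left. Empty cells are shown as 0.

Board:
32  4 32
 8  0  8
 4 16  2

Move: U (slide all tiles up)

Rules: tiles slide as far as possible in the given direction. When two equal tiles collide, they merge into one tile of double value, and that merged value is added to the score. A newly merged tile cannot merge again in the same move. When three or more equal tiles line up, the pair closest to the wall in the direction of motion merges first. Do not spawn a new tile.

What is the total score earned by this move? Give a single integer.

Slide up:
col 0: [32, 8, 4] -> [32, 8, 4]  score +0 (running 0)
col 1: [4, 0, 16] -> [4, 16, 0]  score +0 (running 0)
col 2: [32, 8, 2] -> [32, 8, 2]  score +0 (running 0)
Board after move:
32  4 32
 8 16  8
 4  0  2

Answer: 0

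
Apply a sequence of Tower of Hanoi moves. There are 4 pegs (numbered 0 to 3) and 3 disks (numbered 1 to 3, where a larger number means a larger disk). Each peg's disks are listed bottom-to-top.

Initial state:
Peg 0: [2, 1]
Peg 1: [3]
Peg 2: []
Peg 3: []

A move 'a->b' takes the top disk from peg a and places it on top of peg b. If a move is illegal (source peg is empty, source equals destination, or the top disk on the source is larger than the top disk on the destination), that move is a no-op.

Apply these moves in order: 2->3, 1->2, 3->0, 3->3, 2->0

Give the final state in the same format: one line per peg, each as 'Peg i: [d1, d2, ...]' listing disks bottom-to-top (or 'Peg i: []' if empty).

After move 1 (2->3):
Peg 0: [2, 1]
Peg 1: [3]
Peg 2: []
Peg 3: []

After move 2 (1->2):
Peg 0: [2, 1]
Peg 1: []
Peg 2: [3]
Peg 3: []

After move 3 (3->0):
Peg 0: [2, 1]
Peg 1: []
Peg 2: [3]
Peg 3: []

After move 4 (3->3):
Peg 0: [2, 1]
Peg 1: []
Peg 2: [3]
Peg 3: []

After move 5 (2->0):
Peg 0: [2, 1]
Peg 1: []
Peg 2: [3]
Peg 3: []

Answer: Peg 0: [2, 1]
Peg 1: []
Peg 2: [3]
Peg 3: []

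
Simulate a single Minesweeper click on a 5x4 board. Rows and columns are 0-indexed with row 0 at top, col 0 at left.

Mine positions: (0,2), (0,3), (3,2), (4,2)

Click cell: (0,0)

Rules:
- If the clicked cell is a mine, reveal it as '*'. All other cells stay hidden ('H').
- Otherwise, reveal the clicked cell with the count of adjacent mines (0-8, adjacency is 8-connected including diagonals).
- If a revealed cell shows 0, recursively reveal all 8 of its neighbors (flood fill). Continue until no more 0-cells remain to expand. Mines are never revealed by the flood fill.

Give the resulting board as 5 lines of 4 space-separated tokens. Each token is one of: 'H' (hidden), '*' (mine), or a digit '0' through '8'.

0 1 H H
0 1 H H
0 1 H H
0 2 H H
0 2 H H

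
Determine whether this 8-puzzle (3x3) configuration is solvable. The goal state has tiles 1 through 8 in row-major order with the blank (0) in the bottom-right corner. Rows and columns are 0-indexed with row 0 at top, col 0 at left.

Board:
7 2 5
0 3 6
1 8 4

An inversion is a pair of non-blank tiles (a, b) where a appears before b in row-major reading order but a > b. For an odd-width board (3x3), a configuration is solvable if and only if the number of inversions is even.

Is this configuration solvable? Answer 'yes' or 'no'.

Answer: yes

Derivation:
Inversions (pairs i<j in row-major order where tile[i] > tile[j] > 0): 14
14 is even, so the puzzle is solvable.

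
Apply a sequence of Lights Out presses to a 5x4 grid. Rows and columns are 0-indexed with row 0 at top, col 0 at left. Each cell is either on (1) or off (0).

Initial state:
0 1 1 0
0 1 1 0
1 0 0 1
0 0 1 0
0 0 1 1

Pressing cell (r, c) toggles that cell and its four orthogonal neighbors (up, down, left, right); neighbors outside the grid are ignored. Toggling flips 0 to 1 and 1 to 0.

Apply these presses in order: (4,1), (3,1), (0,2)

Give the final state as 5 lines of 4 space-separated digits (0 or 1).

After press 1 at (4,1):
0 1 1 0
0 1 1 0
1 0 0 1
0 1 1 0
1 1 0 1

After press 2 at (3,1):
0 1 1 0
0 1 1 0
1 1 0 1
1 0 0 0
1 0 0 1

After press 3 at (0,2):
0 0 0 1
0 1 0 0
1 1 0 1
1 0 0 0
1 0 0 1

Answer: 0 0 0 1
0 1 0 0
1 1 0 1
1 0 0 0
1 0 0 1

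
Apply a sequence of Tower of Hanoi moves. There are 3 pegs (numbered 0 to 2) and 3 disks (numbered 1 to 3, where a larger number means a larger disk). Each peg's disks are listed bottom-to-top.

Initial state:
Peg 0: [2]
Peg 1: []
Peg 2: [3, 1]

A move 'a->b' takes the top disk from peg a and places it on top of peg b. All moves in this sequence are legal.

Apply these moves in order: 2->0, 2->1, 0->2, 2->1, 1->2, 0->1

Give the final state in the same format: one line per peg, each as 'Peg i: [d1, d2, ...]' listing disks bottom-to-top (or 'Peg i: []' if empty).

Answer: Peg 0: []
Peg 1: [3, 2]
Peg 2: [1]

Derivation:
After move 1 (2->0):
Peg 0: [2, 1]
Peg 1: []
Peg 2: [3]

After move 2 (2->1):
Peg 0: [2, 1]
Peg 1: [3]
Peg 2: []

After move 3 (0->2):
Peg 0: [2]
Peg 1: [3]
Peg 2: [1]

After move 4 (2->1):
Peg 0: [2]
Peg 1: [3, 1]
Peg 2: []

After move 5 (1->2):
Peg 0: [2]
Peg 1: [3]
Peg 2: [1]

After move 6 (0->1):
Peg 0: []
Peg 1: [3, 2]
Peg 2: [1]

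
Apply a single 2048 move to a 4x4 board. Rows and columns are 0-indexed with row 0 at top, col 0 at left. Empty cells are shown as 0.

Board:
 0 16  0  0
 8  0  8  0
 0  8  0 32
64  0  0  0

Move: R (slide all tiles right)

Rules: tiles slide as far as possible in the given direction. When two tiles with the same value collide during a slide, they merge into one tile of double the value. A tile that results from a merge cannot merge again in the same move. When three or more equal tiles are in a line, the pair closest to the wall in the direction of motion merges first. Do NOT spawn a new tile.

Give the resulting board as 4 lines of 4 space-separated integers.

Slide right:
row 0: [0, 16, 0, 0] -> [0, 0, 0, 16]
row 1: [8, 0, 8, 0] -> [0, 0, 0, 16]
row 2: [0, 8, 0, 32] -> [0, 0, 8, 32]
row 3: [64, 0, 0, 0] -> [0, 0, 0, 64]

Answer:  0  0  0 16
 0  0  0 16
 0  0  8 32
 0  0  0 64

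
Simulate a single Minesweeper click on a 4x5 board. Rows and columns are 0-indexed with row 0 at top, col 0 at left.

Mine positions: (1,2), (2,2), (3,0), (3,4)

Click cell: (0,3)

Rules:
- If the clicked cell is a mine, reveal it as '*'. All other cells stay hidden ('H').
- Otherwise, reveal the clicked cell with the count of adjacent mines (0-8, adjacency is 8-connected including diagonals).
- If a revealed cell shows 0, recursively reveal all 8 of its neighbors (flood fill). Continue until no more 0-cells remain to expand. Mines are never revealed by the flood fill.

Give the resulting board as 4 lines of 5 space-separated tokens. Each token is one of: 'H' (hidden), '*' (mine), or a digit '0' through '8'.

H H H 1 H
H H H H H
H H H H H
H H H H H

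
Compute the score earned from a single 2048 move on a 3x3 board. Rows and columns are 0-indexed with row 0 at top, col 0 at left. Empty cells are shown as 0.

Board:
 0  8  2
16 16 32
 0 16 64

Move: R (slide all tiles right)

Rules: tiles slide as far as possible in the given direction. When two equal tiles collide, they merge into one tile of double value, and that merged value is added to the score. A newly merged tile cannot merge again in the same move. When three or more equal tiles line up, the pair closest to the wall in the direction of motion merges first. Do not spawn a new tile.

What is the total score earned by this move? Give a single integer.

Answer: 32

Derivation:
Slide right:
row 0: [0, 8, 2] -> [0, 8, 2]  score +0 (running 0)
row 1: [16, 16, 32] -> [0, 32, 32]  score +32 (running 32)
row 2: [0, 16, 64] -> [0, 16, 64]  score +0 (running 32)
Board after move:
 0  8  2
 0 32 32
 0 16 64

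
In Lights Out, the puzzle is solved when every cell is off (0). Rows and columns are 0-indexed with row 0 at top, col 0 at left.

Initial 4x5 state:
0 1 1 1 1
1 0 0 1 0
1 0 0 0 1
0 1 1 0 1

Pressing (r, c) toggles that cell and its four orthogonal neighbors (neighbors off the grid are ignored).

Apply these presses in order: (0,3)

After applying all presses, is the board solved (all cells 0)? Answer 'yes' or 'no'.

Answer: no

Derivation:
After press 1 at (0,3):
0 1 0 0 0
1 0 0 0 0
1 0 0 0 1
0 1 1 0 1

Lights still on: 7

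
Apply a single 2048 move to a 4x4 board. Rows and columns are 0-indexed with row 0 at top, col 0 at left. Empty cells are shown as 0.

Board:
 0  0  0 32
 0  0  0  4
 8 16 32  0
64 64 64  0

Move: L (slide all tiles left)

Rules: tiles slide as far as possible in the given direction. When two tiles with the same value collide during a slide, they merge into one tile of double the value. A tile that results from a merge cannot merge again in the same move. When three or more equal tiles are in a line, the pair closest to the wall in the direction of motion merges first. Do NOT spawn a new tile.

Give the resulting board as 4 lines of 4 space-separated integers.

Slide left:
row 0: [0, 0, 0, 32] -> [32, 0, 0, 0]
row 1: [0, 0, 0, 4] -> [4, 0, 0, 0]
row 2: [8, 16, 32, 0] -> [8, 16, 32, 0]
row 3: [64, 64, 64, 0] -> [128, 64, 0, 0]

Answer:  32   0   0   0
  4   0   0   0
  8  16  32   0
128  64   0   0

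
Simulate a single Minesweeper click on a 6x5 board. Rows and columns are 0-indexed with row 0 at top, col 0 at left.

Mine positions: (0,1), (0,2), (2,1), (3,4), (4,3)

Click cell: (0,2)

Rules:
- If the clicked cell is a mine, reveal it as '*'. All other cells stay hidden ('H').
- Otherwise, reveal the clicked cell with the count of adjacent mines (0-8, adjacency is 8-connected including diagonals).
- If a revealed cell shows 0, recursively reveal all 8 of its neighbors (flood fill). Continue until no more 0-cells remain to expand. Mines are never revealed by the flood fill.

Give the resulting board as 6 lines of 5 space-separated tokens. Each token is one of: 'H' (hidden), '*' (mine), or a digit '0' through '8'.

H H * H H
H H H H H
H H H H H
H H H H H
H H H H H
H H H H H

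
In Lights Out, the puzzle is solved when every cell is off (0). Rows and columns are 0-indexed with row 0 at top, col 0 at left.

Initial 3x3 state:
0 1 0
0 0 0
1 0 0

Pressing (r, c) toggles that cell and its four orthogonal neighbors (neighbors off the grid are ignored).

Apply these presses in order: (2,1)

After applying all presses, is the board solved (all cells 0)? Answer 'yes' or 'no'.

After press 1 at (2,1):
0 1 0
0 1 0
0 1 1

Lights still on: 4

Answer: no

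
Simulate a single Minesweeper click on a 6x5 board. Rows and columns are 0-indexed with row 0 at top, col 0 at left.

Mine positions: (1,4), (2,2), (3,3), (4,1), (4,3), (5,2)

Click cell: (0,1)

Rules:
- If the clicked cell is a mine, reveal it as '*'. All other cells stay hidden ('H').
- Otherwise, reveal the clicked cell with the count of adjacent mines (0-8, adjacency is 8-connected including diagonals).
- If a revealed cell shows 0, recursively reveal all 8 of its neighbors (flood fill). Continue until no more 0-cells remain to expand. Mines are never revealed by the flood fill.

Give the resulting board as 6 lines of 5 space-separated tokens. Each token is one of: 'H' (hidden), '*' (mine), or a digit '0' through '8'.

0 0 0 1 H
0 1 1 2 H
0 1 H H H
1 2 H H H
H H H H H
H H H H H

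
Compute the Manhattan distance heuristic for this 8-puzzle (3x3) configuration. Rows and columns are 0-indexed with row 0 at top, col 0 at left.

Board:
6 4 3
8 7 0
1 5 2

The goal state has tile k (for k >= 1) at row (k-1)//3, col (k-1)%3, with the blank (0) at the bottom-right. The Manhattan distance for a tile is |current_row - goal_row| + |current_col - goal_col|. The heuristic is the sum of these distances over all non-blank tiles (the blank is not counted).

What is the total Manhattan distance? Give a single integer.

Tile 6: at (0,0), goal (1,2), distance |0-1|+|0-2| = 3
Tile 4: at (0,1), goal (1,0), distance |0-1|+|1-0| = 2
Tile 3: at (0,2), goal (0,2), distance |0-0|+|2-2| = 0
Tile 8: at (1,0), goal (2,1), distance |1-2|+|0-1| = 2
Tile 7: at (1,1), goal (2,0), distance |1-2|+|1-0| = 2
Tile 1: at (2,0), goal (0,0), distance |2-0|+|0-0| = 2
Tile 5: at (2,1), goal (1,1), distance |2-1|+|1-1| = 1
Tile 2: at (2,2), goal (0,1), distance |2-0|+|2-1| = 3
Sum: 3 + 2 + 0 + 2 + 2 + 2 + 1 + 3 = 15

Answer: 15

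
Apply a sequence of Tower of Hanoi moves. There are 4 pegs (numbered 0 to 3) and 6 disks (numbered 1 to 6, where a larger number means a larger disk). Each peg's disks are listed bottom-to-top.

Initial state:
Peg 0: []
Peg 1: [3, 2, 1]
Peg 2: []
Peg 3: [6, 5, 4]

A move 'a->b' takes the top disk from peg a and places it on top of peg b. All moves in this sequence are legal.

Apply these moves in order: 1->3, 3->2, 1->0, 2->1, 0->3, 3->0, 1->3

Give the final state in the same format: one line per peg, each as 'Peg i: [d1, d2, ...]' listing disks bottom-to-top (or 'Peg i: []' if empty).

Answer: Peg 0: [2]
Peg 1: [3]
Peg 2: []
Peg 3: [6, 5, 4, 1]

Derivation:
After move 1 (1->3):
Peg 0: []
Peg 1: [3, 2]
Peg 2: []
Peg 3: [6, 5, 4, 1]

After move 2 (3->2):
Peg 0: []
Peg 1: [3, 2]
Peg 2: [1]
Peg 3: [6, 5, 4]

After move 3 (1->0):
Peg 0: [2]
Peg 1: [3]
Peg 2: [1]
Peg 3: [6, 5, 4]

After move 4 (2->1):
Peg 0: [2]
Peg 1: [3, 1]
Peg 2: []
Peg 3: [6, 5, 4]

After move 5 (0->3):
Peg 0: []
Peg 1: [3, 1]
Peg 2: []
Peg 3: [6, 5, 4, 2]

After move 6 (3->0):
Peg 0: [2]
Peg 1: [3, 1]
Peg 2: []
Peg 3: [6, 5, 4]

After move 7 (1->3):
Peg 0: [2]
Peg 1: [3]
Peg 2: []
Peg 3: [6, 5, 4, 1]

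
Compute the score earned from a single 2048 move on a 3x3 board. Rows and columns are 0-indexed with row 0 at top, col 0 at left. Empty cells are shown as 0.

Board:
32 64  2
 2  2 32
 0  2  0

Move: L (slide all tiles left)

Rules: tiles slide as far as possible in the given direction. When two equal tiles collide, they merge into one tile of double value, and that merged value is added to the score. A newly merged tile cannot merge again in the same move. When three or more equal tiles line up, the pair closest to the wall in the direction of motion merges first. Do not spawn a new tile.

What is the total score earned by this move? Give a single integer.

Answer: 4

Derivation:
Slide left:
row 0: [32, 64, 2] -> [32, 64, 2]  score +0 (running 0)
row 1: [2, 2, 32] -> [4, 32, 0]  score +4 (running 4)
row 2: [0, 2, 0] -> [2, 0, 0]  score +0 (running 4)
Board after move:
32 64  2
 4 32  0
 2  0  0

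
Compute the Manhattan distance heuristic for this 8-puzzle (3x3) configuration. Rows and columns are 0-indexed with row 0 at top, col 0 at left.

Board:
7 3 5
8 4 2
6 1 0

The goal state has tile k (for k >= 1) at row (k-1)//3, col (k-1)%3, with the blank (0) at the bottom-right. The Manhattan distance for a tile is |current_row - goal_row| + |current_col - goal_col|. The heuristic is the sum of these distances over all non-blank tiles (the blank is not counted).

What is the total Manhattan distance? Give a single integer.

Answer: 16

Derivation:
Tile 7: (0,0)->(2,0) = 2
Tile 3: (0,1)->(0,2) = 1
Tile 5: (0,2)->(1,1) = 2
Tile 8: (1,0)->(2,1) = 2
Tile 4: (1,1)->(1,0) = 1
Tile 2: (1,2)->(0,1) = 2
Tile 6: (2,0)->(1,2) = 3
Tile 1: (2,1)->(0,0) = 3
Sum: 2 + 1 + 2 + 2 + 1 + 2 + 3 + 3 = 16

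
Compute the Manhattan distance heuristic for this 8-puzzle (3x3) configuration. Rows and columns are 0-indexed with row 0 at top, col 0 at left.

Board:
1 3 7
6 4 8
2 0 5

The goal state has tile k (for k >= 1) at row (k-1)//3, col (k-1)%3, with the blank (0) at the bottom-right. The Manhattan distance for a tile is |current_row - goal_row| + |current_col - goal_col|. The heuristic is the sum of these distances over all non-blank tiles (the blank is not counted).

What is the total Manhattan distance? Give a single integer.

Answer: 15

Derivation:
Tile 1: (0,0)->(0,0) = 0
Tile 3: (0,1)->(0,2) = 1
Tile 7: (0,2)->(2,0) = 4
Tile 6: (1,0)->(1,2) = 2
Tile 4: (1,1)->(1,0) = 1
Tile 8: (1,2)->(2,1) = 2
Tile 2: (2,0)->(0,1) = 3
Tile 5: (2,2)->(1,1) = 2
Sum: 0 + 1 + 4 + 2 + 1 + 2 + 3 + 2 = 15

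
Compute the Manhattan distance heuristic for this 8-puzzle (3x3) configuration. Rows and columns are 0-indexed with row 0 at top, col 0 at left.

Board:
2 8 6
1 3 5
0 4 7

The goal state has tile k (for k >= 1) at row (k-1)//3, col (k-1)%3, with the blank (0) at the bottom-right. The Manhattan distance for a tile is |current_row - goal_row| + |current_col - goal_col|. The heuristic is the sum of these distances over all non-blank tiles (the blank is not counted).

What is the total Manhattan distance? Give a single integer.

Tile 2: (0,0)->(0,1) = 1
Tile 8: (0,1)->(2,1) = 2
Tile 6: (0,2)->(1,2) = 1
Tile 1: (1,0)->(0,0) = 1
Tile 3: (1,1)->(0,2) = 2
Tile 5: (1,2)->(1,1) = 1
Tile 4: (2,1)->(1,0) = 2
Tile 7: (2,2)->(2,0) = 2
Sum: 1 + 2 + 1 + 1 + 2 + 1 + 2 + 2 = 12

Answer: 12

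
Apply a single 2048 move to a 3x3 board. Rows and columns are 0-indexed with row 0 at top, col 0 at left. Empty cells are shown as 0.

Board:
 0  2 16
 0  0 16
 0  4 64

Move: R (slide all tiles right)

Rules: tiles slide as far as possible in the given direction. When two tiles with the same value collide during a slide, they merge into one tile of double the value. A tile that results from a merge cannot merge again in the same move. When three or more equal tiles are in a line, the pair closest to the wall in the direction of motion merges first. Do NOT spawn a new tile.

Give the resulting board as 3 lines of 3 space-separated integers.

Slide right:
row 0: [0, 2, 16] -> [0, 2, 16]
row 1: [0, 0, 16] -> [0, 0, 16]
row 2: [0, 4, 64] -> [0, 4, 64]

Answer:  0  2 16
 0  0 16
 0  4 64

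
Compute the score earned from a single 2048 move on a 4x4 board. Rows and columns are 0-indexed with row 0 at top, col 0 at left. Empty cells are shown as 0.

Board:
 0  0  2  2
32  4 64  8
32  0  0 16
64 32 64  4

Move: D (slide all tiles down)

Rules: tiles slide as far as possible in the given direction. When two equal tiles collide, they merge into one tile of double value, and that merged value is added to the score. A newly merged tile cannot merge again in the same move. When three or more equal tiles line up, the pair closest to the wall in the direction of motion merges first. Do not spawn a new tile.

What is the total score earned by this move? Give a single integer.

Slide down:
col 0: [0, 32, 32, 64] -> [0, 0, 64, 64]  score +64 (running 64)
col 1: [0, 4, 0, 32] -> [0, 0, 4, 32]  score +0 (running 64)
col 2: [2, 64, 0, 64] -> [0, 0, 2, 128]  score +128 (running 192)
col 3: [2, 8, 16, 4] -> [2, 8, 16, 4]  score +0 (running 192)
Board after move:
  0   0   0   2
  0   0   0   8
 64   4   2  16
 64  32 128   4

Answer: 192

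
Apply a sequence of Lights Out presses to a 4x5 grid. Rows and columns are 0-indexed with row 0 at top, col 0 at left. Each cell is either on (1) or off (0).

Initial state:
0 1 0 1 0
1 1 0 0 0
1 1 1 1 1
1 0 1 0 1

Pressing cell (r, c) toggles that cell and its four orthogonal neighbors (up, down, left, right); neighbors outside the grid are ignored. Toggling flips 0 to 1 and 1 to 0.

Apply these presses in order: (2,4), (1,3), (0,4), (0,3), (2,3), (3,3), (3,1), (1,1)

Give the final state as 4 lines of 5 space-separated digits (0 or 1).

After press 1 at (2,4):
0 1 0 1 0
1 1 0 0 1
1 1 1 0 0
1 0 1 0 0

After press 2 at (1,3):
0 1 0 0 0
1 1 1 1 0
1 1 1 1 0
1 0 1 0 0

After press 3 at (0,4):
0 1 0 1 1
1 1 1 1 1
1 1 1 1 0
1 0 1 0 0

After press 4 at (0,3):
0 1 1 0 0
1 1 1 0 1
1 1 1 1 0
1 0 1 0 0

After press 5 at (2,3):
0 1 1 0 0
1 1 1 1 1
1 1 0 0 1
1 0 1 1 0

After press 6 at (3,3):
0 1 1 0 0
1 1 1 1 1
1 1 0 1 1
1 0 0 0 1

After press 7 at (3,1):
0 1 1 0 0
1 1 1 1 1
1 0 0 1 1
0 1 1 0 1

After press 8 at (1,1):
0 0 1 0 0
0 0 0 1 1
1 1 0 1 1
0 1 1 0 1

Answer: 0 0 1 0 0
0 0 0 1 1
1 1 0 1 1
0 1 1 0 1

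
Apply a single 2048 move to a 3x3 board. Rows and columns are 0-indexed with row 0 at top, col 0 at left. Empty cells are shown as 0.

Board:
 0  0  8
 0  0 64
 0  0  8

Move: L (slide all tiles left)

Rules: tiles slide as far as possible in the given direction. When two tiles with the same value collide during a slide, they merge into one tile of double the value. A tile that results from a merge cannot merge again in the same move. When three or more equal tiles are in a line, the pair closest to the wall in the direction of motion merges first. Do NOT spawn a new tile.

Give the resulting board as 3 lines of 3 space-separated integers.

Slide left:
row 0: [0, 0, 8] -> [8, 0, 0]
row 1: [0, 0, 64] -> [64, 0, 0]
row 2: [0, 0, 8] -> [8, 0, 0]

Answer:  8  0  0
64  0  0
 8  0  0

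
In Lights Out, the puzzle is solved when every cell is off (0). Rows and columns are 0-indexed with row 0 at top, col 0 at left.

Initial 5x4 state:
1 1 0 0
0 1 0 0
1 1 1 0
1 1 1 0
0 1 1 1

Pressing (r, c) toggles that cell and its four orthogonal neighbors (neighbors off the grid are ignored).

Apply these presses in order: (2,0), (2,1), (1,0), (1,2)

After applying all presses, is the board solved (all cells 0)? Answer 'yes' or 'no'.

After press 1 at (2,0):
1 1 0 0
1 1 0 0
0 0 1 0
0 1 1 0
0 1 1 1

After press 2 at (2,1):
1 1 0 0
1 0 0 0
1 1 0 0
0 0 1 0
0 1 1 1

After press 3 at (1,0):
0 1 0 0
0 1 0 0
0 1 0 0
0 0 1 0
0 1 1 1

After press 4 at (1,2):
0 1 1 0
0 0 1 1
0 1 1 0
0 0 1 0
0 1 1 1

Lights still on: 10

Answer: no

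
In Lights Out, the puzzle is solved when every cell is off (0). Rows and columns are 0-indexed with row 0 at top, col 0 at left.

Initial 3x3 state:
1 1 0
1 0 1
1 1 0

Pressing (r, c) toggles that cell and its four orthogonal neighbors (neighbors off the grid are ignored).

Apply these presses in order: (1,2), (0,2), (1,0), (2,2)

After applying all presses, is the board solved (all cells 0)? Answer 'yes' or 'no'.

Answer: yes

Derivation:
After press 1 at (1,2):
1 1 1
1 1 0
1 1 1

After press 2 at (0,2):
1 0 0
1 1 1
1 1 1

After press 3 at (1,0):
0 0 0
0 0 1
0 1 1

After press 4 at (2,2):
0 0 0
0 0 0
0 0 0

Lights still on: 0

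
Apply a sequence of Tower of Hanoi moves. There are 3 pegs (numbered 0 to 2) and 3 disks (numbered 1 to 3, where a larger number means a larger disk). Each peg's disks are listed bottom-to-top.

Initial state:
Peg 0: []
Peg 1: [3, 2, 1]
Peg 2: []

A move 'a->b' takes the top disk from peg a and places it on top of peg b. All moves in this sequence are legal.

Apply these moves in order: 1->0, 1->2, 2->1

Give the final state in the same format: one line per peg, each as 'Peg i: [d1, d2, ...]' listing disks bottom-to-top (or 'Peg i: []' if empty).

After move 1 (1->0):
Peg 0: [1]
Peg 1: [3, 2]
Peg 2: []

After move 2 (1->2):
Peg 0: [1]
Peg 1: [3]
Peg 2: [2]

After move 3 (2->1):
Peg 0: [1]
Peg 1: [3, 2]
Peg 2: []

Answer: Peg 0: [1]
Peg 1: [3, 2]
Peg 2: []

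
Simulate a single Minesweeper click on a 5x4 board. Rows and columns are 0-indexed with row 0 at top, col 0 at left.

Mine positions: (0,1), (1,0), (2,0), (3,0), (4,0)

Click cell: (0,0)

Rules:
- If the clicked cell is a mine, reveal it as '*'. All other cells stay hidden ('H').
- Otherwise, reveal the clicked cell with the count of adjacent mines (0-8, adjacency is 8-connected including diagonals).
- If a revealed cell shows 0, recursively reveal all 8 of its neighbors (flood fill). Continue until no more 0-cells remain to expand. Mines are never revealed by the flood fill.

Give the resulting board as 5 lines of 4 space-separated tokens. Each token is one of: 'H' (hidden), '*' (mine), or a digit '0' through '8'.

2 H H H
H H H H
H H H H
H H H H
H H H H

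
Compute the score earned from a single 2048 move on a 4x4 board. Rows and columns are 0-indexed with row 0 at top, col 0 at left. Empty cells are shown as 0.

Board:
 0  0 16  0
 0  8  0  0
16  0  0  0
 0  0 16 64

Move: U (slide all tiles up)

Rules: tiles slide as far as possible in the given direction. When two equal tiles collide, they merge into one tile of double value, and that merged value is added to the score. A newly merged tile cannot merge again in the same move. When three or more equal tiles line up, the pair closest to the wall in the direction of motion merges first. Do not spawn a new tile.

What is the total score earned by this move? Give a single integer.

Slide up:
col 0: [0, 0, 16, 0] -> [16, 0, 0, 0]  score +0 (running 0)
col 1: [0, 8, 0, 0] -> [8, 0, 0, 0]  score +0 (running 0)
col 2: [16, 0, 0, 16] -> [32, 0, 0, 0]  score +32 (running 32)
col 3: [0, 0, 0, 64] -> [64, 0, 0, 0]  score +0 (running 32)
Board after move:
16  8 32 64
 0  0  0  0
 0  0  0  0
 0  0  0  0

Answer: 32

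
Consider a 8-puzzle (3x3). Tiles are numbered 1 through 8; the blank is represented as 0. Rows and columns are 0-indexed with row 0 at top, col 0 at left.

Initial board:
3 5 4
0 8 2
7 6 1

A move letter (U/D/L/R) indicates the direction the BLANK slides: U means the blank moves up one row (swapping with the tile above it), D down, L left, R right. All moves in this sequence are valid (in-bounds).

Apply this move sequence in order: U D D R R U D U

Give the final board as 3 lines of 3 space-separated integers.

Answer: 3 5 4
7 8 0
6 1 2

Derivation:
After move 1 (U):
0 5 4
3 8 2
7 6 1

After move 2 (D):
3 5 4
0 8 2
7 6 1

After move 3 (D):
3 5 4
7 8 2
0 6 1

After move 4 (R):
3 5 4
7 8 2
6 0 1

After move 5 (R):
3 5 4
7 8 2
6 1 0

After move 6 (U):
3 5 4
7 8 0
6 1 2

After move 7 (D):
3 5 4
7 8 2
6 1 0

After move 8 (U):
3 5 4
7 8 0
6 1 2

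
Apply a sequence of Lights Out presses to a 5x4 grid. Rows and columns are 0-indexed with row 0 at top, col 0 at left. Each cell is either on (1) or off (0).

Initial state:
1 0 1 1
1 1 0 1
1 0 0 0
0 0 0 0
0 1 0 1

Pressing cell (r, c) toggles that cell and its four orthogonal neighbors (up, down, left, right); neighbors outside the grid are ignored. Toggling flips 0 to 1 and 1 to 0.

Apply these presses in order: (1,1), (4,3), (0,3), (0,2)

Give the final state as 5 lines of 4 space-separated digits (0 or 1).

After press 1 at (1,1):
1 1 1 1
0 0 1 1
1 1 0 0
0 0 0 0
0 1 0 1

After press 2 at (4,3):
1 1 1 1
0 0 1 1
1 1 0 0
0 0 0 1
0 1 1 0

After press 3 at (0,3):
1 1 0 0
0 0 1 0
1 1 0 0
0 0 0 1
0 1 1 0

After press 4 at (0,2):
1 0 1 1
0 0 0 0
1 1 0 0
0 0 0 1
0 1 1 0

Answer: 1 0 1 1
0 0 0 0
1 1 0 0
0 0 0 1
0 1 1 0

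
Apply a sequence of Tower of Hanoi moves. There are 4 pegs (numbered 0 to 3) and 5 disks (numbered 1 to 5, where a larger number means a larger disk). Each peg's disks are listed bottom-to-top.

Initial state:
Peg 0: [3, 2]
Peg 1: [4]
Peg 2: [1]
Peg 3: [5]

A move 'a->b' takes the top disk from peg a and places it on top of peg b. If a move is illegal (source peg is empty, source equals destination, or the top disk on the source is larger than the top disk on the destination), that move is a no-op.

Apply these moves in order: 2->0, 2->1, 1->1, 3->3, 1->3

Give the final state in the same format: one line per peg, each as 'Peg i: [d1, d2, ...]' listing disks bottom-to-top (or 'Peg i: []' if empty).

After move 1 (2->0):
Peg 0: [3, 2, 1]
Peg 1: [4]
Peg 2: []
Peg 3: [5]

After move 2 (2->1):
Peg 0: [3, 2, 1]
Peg 1: [4]
Peg 2: []
Peg 3: [5]

After move 3 (1->1):
Peg 0: [3, 2, 1]
Peg 1: [4]
Peg 2: []
Peg 3: [5]

After move 4 (3->3):
Peg 0: [3, 2, 1]
Peg 1: [4]
Peg 2: []
Peg 3: [5]

After move 5 (1->3):
Peg 0: [3, 2, 1]
Peg 1: []
Peg 2: []
Peg 3: [5, 4]

Answer: Peg 0: [3, 2, 1]
Peg 1: []
Peg 2: []
Peg 3: [5, 4]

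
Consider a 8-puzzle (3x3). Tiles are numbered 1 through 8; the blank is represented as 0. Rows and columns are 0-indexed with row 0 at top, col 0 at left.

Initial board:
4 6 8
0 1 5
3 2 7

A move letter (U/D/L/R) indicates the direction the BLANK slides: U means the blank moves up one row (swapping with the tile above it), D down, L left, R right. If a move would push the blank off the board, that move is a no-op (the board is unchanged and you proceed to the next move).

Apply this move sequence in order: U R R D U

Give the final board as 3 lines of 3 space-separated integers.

Answer: 6 8 0
4 1 5
3 2 7

Derivation:
After move 1 (U):
0 6 8
4 1 5
3 2 7

After move 2 (R):
6 0 8
4 1 5
3 2 7

After move 3 (R):
6 8 0
4 1 5
3 2 7

After move 4 (D):
6 8 5
4 1 0
3 2 7

After move 5 (U):
6 8 0
4 1 5
3 2 7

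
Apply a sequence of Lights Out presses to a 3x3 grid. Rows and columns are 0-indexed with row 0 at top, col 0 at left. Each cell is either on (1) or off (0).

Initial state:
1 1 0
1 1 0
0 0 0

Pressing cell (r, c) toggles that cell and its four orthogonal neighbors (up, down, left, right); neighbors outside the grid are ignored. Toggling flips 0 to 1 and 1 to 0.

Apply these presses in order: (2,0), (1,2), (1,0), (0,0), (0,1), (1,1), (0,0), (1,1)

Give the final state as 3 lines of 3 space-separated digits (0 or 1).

After press 1 at (2,0):
1 1 0
0 1 0
1 1 0

After press 2 at (1,2):
1 1 1
0 0 1
1 1 1

After press 3 at (1,0):
0 1 1
1 1 1
0 1 1

After press 4 at (0,0):
1 0 1
0 1 1
0 1 1

After press 5 at (0,1):
0 1 0
0 0 1
0 1 1

After press 6 at (1,1):
0 0 0
1 1 0
0 0 1

After press 7 at (0,0):
1 1 0
0 1 0
0 0 1

After press 8 at (1,1):
1 0 0
1 0 1
0 1 1

Answer: 1 0 0
1 0 1
0 1 1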